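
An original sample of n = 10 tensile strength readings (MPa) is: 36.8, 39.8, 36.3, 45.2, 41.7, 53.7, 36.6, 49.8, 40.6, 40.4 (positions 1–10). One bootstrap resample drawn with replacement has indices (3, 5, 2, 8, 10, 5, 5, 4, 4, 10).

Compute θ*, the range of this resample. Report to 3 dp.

Resample values: 36.3, 41.7, 39.8, 49.8, 40.4, 41.7, 41.7, 45.2, 45.2, 40.4.
Range = 49.8 − 36.3 = 13.500

θ* = 13.500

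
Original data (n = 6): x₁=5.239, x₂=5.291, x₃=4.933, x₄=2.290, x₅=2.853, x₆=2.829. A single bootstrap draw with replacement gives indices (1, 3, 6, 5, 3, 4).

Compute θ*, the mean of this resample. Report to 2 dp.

θ* = 3.85

Resample values: 5.239, 4.933, 2.829, 2.853, 4.933, 2.290.
Mean = (5.239 + 4.933 + 2.829 + 2.853 + 4.933 + 2.290) / 6 = 23.0770 / 6 = 3.85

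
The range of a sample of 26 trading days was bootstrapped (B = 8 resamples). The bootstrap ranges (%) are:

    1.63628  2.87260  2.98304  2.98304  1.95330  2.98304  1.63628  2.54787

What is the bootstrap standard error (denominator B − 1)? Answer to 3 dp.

Bootstrap SE is the standard deviation of the 8 replicate ranges.
Mean of replicates: (1.63628 + 2.87260 + 2.98304 + 2.98304 + 1.95330 + 2.98304 + 1.63628 + 2.54787) / 8 = 19.595450 / 8 = 2.449431
Sum of squared deviations: (−0.813151)² + (+0.423169)² + (+0.533609)² + (+0.533609)² + (−0.496131)² + (+0.533609)² + (−0.813151)² + (+0.098439)² = 2.611553
Variance = 2.611553 / 7 = 0.373079
SE* = √0.373079

SE* = 0.611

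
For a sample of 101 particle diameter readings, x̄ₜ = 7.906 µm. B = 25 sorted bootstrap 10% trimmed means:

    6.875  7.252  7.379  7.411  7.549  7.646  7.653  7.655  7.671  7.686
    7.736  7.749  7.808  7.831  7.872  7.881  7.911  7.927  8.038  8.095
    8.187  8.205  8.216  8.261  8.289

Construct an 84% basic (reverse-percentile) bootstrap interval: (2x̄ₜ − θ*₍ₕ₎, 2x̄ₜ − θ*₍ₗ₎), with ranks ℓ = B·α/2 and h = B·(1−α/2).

Percentile endpoints at ranks 2 and 23: θ*₍2₎ = 7.252, θ*₍23₎ = 8.216.
Basic interval reflects these around x̄ₜ:
  lower = 2 × 7.906 − 8.216 = 7.596
  upper = 2 × 7.906 − 7.252 = 8.560

(7.596, 8.560)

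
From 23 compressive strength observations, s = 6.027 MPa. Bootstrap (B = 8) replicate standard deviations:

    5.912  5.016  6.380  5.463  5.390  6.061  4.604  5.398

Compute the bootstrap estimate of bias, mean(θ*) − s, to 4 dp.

mean(θ*) = (5.912 + 5.016 + 6.380 + 5.463 + 5.390 + 6.061 + 4.604 + 5.398) / 8 = 5.52800
bias = 5.52800 − 6.027

bias = −0.4990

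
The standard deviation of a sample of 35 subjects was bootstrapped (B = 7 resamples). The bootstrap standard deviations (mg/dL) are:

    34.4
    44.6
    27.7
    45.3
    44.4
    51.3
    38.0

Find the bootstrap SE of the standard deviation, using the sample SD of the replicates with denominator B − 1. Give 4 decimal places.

SE* = 7.9405

Bootstrap SE is the standard deviation of the 7 replicate standard deviations.
Mean of replicates: (34.4 + 44.6 + 27.7 + 45.3 + 44.4 + 51.3 + 38.0) / 7 = 285.70000 / 7 = 40.81429
Sum of squared deviations: (−6.41429)² + (+3.78571)² + (−13.11429)² + (+4.48571)² + (+3.58571)² + (+10.48571)² + (−2.81429)² = 378.30857
Variance = 378.30857 / 6 = 63.05143
SE* = √63.05143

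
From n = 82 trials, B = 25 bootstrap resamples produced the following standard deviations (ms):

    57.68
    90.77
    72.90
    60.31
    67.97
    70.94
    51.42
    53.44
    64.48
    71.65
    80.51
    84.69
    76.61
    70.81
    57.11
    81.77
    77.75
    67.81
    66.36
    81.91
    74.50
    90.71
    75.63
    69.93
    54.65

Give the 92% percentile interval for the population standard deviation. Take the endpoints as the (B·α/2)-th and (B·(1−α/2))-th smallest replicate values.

(51.42, 90.71)

Sorted replicates: 51.42, 53.44, 54.65, 57.11, 57.68, 60.31, 64.48, 66.36, 67.81, 67.97, 69.93, 70.81, 70.94, 71.65, 72.90, 74.50, 75.63, 76.61, 77.75, 80.51, 81.77, 81.91, 84.69, 90.71, 90.77
α = 0.08; lower rank = 25 × 0.040 = 1; upper rank = 25 × 0.960 = 24.
The 1st smallest replicate is 51.42; the 24th is 90.71.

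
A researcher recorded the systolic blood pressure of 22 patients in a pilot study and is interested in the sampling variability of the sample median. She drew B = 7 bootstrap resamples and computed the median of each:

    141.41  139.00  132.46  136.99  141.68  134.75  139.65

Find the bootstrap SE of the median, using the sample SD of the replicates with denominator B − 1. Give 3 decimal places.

SE* = 3.444

Bootstrap SE is the standard deviation of the 7 replicate medians.
Mean of replicates: (141.41 + 139.00 + 132.46 + 136.99 + 141.68 + 134.75 + 139.65) / 7 = 965.9400 / 7 = 137.9914
Sum of squared deviations: (+3.4186)² + (+1.0086)² + (−5.5314)² + (−1.0014)² + (+3.6886)² + (−3.2414)² + (+1.6586)² = 71.1667
Variance = 71.1667 / 6 = 11.8611
SE* = √11.8611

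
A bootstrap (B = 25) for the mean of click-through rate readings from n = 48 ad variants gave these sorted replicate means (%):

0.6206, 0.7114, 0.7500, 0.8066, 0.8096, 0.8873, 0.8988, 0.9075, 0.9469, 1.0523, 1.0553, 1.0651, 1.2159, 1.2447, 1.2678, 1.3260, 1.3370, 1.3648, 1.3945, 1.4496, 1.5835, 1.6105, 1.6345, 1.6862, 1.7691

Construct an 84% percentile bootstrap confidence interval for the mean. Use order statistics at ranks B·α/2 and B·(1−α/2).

α = 0.16; lower rank = 25 × 0.080 = 2; upper rank = 25 × 0.920 = 23.
The 2nd smallest replicate is 0.7114; the 23rd is 1.6345.

(0.7114, 1.6345)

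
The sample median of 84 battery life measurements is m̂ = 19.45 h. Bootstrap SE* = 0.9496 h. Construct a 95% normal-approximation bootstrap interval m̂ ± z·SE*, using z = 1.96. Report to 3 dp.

(17.589, 21.311)

Margin = 1.96 × 0.9496 = 1.8612
Interval: 19.45 ± 1.8612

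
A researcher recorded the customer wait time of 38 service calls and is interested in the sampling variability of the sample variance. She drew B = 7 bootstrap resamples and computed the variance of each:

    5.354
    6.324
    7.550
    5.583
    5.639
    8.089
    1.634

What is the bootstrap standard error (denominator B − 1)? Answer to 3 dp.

SE* = 2.089

Bootstrap SE is the standard deviation of the 7 replicate variances.
Mean of replicates: (5.354 + 6.324 + 7.550 + 5.583 + 5.639 + 8.089 + 1.634) / 7 = 40.1730 / 7 = 5.7390
Sum of squared deviations: (−0.3850)² + (+0.5850)² + (+1.8110)² + (−0.1560)² + (−0.1000)² + (+2.3500)² + (−4.1050)² = 26.1780
Variance = 26.1780 / 6 = 4.3630
SE* = √4.3630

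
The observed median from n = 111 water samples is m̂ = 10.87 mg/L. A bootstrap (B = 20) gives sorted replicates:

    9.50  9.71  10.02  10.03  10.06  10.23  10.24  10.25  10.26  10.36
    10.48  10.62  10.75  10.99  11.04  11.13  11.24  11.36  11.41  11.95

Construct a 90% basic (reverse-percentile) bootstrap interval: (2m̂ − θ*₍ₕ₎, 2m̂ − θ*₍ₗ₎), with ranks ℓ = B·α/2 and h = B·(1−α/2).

Percentile endpoints at ranks 1 and 19: θ*₍1₎ = 9.50, θ*₍19₎ = 11.41.
Basic interval reflects these around m̂:
  lower = 2 × 10.87 − 11.41 = 10.33
  upper = 2 × 10.87 − 9.50 = 12.24

(10.33, 12.24)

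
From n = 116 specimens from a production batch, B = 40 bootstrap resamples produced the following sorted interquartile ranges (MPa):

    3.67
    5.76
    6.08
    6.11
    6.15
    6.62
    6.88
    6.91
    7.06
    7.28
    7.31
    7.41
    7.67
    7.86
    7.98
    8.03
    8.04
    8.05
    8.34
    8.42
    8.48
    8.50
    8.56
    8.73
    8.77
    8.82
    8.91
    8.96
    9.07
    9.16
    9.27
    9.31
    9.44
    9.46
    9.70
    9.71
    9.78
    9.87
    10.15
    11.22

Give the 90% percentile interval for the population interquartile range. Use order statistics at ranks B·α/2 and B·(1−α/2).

(5.76, 9.87)

α = 0.10; lower rank = 40 × 0.050 = 2; upper rank = 40 × 0.950 = 38.
The 2nd smallest replicate is 5.76; the 38th is 9.87.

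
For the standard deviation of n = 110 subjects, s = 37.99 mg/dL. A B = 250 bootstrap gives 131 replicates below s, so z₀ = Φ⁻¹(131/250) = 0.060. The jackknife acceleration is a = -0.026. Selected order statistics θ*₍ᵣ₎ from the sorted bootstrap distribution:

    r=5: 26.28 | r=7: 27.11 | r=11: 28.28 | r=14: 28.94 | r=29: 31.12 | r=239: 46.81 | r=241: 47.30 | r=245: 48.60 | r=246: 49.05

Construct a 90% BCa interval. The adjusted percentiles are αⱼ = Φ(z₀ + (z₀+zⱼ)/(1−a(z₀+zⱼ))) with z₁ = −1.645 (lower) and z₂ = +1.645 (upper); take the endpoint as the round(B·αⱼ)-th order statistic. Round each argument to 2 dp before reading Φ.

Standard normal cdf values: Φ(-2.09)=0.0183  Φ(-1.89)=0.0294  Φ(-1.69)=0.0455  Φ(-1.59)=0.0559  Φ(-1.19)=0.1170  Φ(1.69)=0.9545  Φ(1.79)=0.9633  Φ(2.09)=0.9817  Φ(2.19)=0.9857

Lower: z₀ + z₁ = 0.060 + (-1.645) = -1.585; 1 − a(z₀+z₁) = 1 − (-0.026)(-1.585) = 0.9588; argument = 0.060 + (-1.585)/0.9588 = -1.5931 → -1.59.
α₁ = Φ(-1.59) = 0.0559; rank = round(250 × 0.0559) = 14; θ*₍14₎ = 28.94.
Upper: z₀ + z₂ = 1.705; 1 − a(z₀+z₂) = 1.0443; argument = 1.6926 → 1.69; α₂ = 0.9545; rank = 239; θ*₍239₎ = 46.81.

(28.94, 46.81)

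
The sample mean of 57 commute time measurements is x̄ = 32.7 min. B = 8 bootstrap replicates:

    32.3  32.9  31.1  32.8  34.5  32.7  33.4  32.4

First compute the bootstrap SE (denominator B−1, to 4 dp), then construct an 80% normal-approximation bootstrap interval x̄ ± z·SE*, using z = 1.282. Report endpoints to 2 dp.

Mean of replicates = 32.7625; sum of squared deviations = 6.5587; SE* = √(6.5587/7) = 0.9680
Margin = 1.282 × 0.9680 = 1.241
Interval: 32.7 ± 1.241

(31.46, 33.94)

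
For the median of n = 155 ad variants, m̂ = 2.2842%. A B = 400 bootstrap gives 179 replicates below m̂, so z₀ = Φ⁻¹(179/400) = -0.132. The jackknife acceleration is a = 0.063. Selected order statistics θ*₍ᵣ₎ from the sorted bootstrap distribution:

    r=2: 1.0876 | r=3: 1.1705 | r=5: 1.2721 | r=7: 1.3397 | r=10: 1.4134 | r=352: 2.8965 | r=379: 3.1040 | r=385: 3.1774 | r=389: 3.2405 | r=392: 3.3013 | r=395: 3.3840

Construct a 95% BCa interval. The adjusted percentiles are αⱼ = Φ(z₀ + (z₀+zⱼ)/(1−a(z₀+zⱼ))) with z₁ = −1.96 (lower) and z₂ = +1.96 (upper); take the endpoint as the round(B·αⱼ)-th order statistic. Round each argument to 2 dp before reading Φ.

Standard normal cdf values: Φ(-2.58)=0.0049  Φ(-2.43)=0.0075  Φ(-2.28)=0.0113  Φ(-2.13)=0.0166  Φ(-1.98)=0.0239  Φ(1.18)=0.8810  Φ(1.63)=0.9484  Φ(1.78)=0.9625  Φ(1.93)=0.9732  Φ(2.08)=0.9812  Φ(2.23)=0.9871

(1.4134, 3.2405)

Lower: z₀ + z₁ = -0.132 + (-1.960) = -2.092; 1 − a(z₀+z₁) = 1 − (0.063)(-2.092) = 1.1318; argument = -0.132 + (-2.092)/1.1318 = -1.9804 → -1.98.
α₁ = Φ(-1.98) = 0.0239; rank = round(400 × 0.0239) = 10; θ*₍10₎ = 1.4134.
Upper: z₀ + z₂ = 1.828; 1 − a(z₀+z₂) = 0.8848; argument = 1.9339 → 1.93; α₂ = 0.9732; rank = 389; θ*₍389₎ = 3.2405.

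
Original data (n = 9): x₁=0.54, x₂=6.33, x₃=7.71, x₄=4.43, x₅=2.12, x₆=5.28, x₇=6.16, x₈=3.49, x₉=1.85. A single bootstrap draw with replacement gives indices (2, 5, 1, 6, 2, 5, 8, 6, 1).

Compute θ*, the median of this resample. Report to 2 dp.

Resample values: 6.33, 2.12, 0.54, 5.28, 6.33, 2.12, 3.49, 5.28, 0.54.
Sorted: 0.54, 0.54, 2.12, 2.12, 3.49, 5.28, 5.28, 6.33, 6.33
Median = middle value = 3.49

θ* = 3.49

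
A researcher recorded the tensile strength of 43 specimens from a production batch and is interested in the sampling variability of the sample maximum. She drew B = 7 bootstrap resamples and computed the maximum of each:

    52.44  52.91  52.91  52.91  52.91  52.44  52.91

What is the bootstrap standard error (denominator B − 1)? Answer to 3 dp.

SE* = 0.229

Bootstrap SE is the standard deviation of the 7 replicate maximums.
Mean of replicates: (52.44 + 52.91 + 52.91 + 52.91 + 52.91 + 52.44 + 52.91) / 7 = 369.4300 / 7 = 52.7757
Sum of squared deviations: (−0.3357)² + (+0.1343)² + (+0.1343)² + (+0.1343)² + (+0.1343)² + (−0.3357)² + (+0.1343)² = 0.3156
Variance = 0.3156 / 6 = 0.0526
SE* = √0.0526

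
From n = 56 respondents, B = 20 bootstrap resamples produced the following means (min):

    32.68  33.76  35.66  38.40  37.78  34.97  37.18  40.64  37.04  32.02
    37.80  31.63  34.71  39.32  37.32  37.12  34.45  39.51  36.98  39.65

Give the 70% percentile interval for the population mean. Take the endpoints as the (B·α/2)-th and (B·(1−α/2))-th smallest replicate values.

Sorted replicates: 31.63, 32.02, 32.68, 33.76, 34.45, 34.71, 34.97, 35.66, 36.98, 37.04, 37.12, 37.18, 37.32, 37.78, 37.80, 38.40, 39.32, 39.51, 39.65, 40.64
α = 0.30; lower rank = 20 × 0.150 = 3; upper rank = 20 × 0.850 = 17.
The 3rd smallest replicate is 32.68; the 17th is 39.32.

(32.68, 39.32)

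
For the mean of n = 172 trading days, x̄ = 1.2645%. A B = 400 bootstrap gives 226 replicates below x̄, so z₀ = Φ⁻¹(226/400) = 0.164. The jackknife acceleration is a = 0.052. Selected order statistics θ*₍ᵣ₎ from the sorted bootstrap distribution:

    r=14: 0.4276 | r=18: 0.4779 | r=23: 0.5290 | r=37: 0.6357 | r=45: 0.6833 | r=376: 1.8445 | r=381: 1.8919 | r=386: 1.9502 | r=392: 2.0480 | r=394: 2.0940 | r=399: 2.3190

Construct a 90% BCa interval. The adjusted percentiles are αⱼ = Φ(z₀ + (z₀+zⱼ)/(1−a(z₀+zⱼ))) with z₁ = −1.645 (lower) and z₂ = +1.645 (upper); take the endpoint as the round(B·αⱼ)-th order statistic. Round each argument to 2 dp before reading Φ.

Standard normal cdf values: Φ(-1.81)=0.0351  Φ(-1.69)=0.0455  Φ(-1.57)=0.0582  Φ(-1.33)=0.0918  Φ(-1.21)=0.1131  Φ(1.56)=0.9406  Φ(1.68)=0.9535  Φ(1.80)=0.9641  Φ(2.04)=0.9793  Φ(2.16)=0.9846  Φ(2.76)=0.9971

Lower: z₀ + z₁ = 0.164 + (-1.645) = -1.481; 1 − a(z₀+z₁) = 1 − (0.052)(-1.481) = 1.0770; argument = 0.164 + (-1.481)/1.0770 = -1.2111 → -1.21.
α₁ = Φ(-1.21) = 0.1131; rank = round(400 × 0.1131) = 45; θ*₍45₎ = 0.6833.
Upper: z₀ + z₂ = 1.809; 1 − a(z₀+z₂) = 0.9059; argument = 2.1608 → 2.16; α₂ = 0.9846; rank = 394; θ*₍394₎ = 2.0940.

(0.6833, 2.0940)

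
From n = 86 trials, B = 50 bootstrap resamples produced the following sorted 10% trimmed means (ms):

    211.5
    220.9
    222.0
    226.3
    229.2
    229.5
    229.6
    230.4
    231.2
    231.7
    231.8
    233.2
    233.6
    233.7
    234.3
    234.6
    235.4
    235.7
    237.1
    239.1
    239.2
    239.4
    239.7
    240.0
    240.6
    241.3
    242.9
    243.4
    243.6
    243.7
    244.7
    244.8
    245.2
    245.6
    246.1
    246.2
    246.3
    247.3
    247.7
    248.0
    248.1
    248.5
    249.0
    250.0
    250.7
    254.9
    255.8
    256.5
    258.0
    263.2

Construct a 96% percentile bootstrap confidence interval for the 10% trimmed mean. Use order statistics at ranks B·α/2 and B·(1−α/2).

(211.5, 258.0)

α = 0.04; lower rank = 50 × 0.020 = 1; upper rank = 50 × 0.980 = 49.
The 1st smallest replicate is 211.5; the 49th is 258.0.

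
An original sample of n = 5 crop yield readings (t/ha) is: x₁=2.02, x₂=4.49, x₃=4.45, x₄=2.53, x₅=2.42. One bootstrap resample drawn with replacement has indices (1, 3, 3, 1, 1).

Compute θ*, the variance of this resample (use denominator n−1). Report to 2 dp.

Resample values: 2.02, 4.45, 4.45, 2.02, 2.02.
Mean = 2.9920; sum of squared deviations = 7.0859
s² = 7.0859 / 4 = 1.7715

θ* = 1.77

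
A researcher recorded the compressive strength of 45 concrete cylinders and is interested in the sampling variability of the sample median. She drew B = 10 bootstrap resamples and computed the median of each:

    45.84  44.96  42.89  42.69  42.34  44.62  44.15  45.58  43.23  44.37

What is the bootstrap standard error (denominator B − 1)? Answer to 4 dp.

Bootstrap SE is the standard deviation of the 10 replicate medians.
Mean of replicates: (45.84 + 44.96 + 42.89 + 42.69 + 42.34 + 44.62 + 44.15 + 45.58 + 43.23 + 44.37) / 10 = 440.67000 / 10 = 44.06700
Sum of squared deviations: (+1.77300)² + (+0.89300)² + (−1.17700)² + (−1.37700)² + (−1.72700)² + (+0.55300)² + (+0.08300)² + (+1.51300)² + (−0.83700)² + (+0.30300)² = 13.59921
Variance = 13.59921 / 9 = 1.51102
SE* = √1.51102

SE* = 1.2292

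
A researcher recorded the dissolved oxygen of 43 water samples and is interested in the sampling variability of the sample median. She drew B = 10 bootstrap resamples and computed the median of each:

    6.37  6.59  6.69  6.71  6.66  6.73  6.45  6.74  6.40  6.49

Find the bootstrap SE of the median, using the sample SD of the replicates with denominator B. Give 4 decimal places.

Bootstrap SE is the standard deviation of the 10 replicate medians.
Mean of replicates: (6.37 + 6.59 + 6.69 + 6.71 + 6.66 + 6.73 + 6.45 + 6.74 + 6.40 + 6.49) / 10 = 65.83000 / 10 = 6.58300
Sum of squared deviations: (−0.21300)² + (+0.00700)² + (+0.10700)² + (+0.12700)² + (+0.07700)² + (+0.14700)² + (−0.13300)² + (+0.15700)² + (−0.18300)² + (−0.09300)² = 0.18501
Variance = 0.18501 / 10 = 0.01850
SE* = √0.01850

SE* = 0.1360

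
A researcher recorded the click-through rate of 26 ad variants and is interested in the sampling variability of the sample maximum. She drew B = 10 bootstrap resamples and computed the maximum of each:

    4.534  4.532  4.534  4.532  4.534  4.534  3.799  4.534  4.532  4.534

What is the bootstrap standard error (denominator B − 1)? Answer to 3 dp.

SE* = 0.232

Bootstrap SE is the standard deviation of the 10 replicate maximums.
Mean of replicates: (4.534 + 4.532 + 4.534 + 4.532 + 4.534 + 4.534 + 3.799 + 4.534 + 4.532 + 4.534) / 10 = 44.5990 / 10 = 4.4599
Sum of squared deviations: (+0.0741)² + (+0.0721)² + (+0.0741)² + (+0.0721)² + (+0.0741)² + (+0.0741)² + (−0.6609)² + (+0.0741)² + (+0.0721)² + (+0.0741)² = 0.4853
Variance = 0.4853 / 9 = 0.0539
SE* = √0.0539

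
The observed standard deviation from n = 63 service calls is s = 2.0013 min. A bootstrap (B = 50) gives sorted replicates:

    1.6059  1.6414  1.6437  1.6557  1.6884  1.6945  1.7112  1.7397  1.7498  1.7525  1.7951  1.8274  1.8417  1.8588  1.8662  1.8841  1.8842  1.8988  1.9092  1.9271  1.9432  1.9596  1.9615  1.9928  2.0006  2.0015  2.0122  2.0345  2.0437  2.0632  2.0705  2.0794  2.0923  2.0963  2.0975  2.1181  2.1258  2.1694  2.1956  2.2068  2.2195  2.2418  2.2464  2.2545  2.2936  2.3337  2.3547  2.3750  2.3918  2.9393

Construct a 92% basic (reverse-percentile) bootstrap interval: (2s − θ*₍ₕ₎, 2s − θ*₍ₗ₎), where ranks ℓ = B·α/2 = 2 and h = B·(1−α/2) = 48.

Percentile endpoints at ranks 2 and 48: θ*₍2₎ = 1.6414, θ*₍48₎ = 2.3750.
Basic interval reflects these around s:
  lower = 2 × 2.0013 − 2.3750 = 1.6276
  upper = 2 × 2.0013 − 1.6414 = 2.3612

(1.6276, 2.3612)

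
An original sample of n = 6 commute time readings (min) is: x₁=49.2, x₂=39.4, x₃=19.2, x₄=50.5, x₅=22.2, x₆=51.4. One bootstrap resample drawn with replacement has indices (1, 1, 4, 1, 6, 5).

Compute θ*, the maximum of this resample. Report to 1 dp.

θ* = 51.4

Resample values: 49.2, 49.2, 50.5, 49.2, 51.4, 22.2.
Maximum = 51.4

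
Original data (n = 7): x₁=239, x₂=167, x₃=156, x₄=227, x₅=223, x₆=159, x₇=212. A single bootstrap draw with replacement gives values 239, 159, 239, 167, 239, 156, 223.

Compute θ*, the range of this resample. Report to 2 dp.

θ* = 83.00

Range = 239 − 156 = 83.00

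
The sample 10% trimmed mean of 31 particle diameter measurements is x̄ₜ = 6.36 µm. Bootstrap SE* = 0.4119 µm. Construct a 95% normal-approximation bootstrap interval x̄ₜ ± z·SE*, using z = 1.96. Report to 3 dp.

Margin = 1.96 × 0.4119 = 0.8073
Interval: 6.36 ± 0.8073

(5.553, 7.167)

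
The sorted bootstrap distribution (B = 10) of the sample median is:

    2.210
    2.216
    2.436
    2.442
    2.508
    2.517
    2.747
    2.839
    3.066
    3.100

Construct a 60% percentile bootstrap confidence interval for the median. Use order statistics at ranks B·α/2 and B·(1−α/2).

(2.216, 2.839)

α = 0.40; lower rank = 10 × 0.200 = 2; upper rank = 10 × 0.800 = 8.
The 2nd smallest replicate is 2.216; the 8th is 2.839.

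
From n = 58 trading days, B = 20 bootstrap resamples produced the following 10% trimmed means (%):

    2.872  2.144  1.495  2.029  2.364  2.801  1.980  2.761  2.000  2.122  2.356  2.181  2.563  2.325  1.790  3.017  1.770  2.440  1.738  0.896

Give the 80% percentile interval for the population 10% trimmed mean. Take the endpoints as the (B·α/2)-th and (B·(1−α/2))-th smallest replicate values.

(1.495, 2.801)

Sorted replicates: 0.896, 1.495, 1.738, 1.770, 1.790, 1.980, 2.000, 2.029, 2.122, 2.144, 2.181, 2.325, 2.356, 2.364, 2.440, 2.563, 2.761, 2.801, 2.872, 3.017
α = 0.20; lower rank = 20 × 0.100 = 2; upper rank = 20 × 0.900 = 18.
The 2nd smallest replicate is 1.495; the 18th is 2.801.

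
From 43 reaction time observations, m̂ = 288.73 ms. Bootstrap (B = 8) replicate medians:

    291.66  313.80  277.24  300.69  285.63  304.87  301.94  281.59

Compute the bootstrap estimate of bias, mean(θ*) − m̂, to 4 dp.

bias = +5.9475

mean(θ*) = (291.66 + 313.80 + 277.24 + 300.69 + 285.63 + 304.87 + 301.94 + 281.59) / 8 = 294.67750
bias = 294.67750 − 288.73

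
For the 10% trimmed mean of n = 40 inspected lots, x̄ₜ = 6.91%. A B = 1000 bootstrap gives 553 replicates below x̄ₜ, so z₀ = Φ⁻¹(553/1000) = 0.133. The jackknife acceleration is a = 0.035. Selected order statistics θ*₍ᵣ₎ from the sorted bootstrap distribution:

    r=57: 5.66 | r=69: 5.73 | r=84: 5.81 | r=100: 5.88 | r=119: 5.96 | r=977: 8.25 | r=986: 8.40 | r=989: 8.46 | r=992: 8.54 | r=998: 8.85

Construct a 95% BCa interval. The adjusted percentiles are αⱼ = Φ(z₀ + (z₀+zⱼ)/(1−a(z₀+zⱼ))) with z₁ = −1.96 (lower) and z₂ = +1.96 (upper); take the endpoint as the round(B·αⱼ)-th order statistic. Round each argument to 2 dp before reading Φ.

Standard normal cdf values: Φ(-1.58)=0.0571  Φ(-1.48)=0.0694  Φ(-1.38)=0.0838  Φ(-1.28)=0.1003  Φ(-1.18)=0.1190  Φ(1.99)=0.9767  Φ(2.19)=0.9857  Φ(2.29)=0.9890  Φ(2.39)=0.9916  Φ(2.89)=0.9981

Lower: z₀ + z₁ = 0.133 + (-1.960) = -1.827; 1 − a(z₀+z₁) = 1 − (0.035)(-1.827) = 1.0639; argument = 0.133 + (-1.827)/1.0639 = -1.5842 → -1.58.
α₁ = Φ(-1.58) = 0.0571; rank = round(1000 × 0.0571) = 57; θ*₍57₎ = 5.66.
Upper: z₀ + z₂ = 2.093; 1 − a(z₀+z₂) = 0.9267; argument = 2.3914 → 2.39; α₂ = 0.9916; rank = 992; θ*₍992₎ = 8.54.

(5.66, 8.54)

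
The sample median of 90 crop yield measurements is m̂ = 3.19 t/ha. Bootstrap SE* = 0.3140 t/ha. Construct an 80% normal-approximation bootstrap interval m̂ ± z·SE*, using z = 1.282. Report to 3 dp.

Margin = 1.282 × 0.3140 = 0.4025
Interval: 3.19 ± 0.4025

(2.787, 3.593)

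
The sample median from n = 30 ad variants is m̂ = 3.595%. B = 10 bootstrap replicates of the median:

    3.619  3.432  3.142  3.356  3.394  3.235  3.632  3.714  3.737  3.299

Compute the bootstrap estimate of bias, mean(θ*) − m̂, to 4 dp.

mean(θ*) = (3.619 + 3.432 + 3.142 + 3.356 + 3.394 + 3.235 + 3.632 + 3.714 + 3.737 + 3.299) / 10 = 3.45600
bias = 3.45600 − 3.595

bias = −0.1390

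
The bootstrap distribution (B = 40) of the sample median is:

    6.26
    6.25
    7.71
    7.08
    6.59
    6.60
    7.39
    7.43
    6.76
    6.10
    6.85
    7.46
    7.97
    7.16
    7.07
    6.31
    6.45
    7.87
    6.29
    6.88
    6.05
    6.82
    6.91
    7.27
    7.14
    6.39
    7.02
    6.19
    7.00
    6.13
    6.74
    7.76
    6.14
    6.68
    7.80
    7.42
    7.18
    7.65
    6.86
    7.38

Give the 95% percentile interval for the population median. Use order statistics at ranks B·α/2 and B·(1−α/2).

(6.05, 7.87)

Sorted replicates: 6.05, 6.10, 6.13, 6.14, 6.19, 6.25, 6.26, 6.29, 6.31, 6.39, 6.45, 6.59, 6.60, 6.68, 6.74, 6.76, 6.82, 6.85, 6.86, 6.88, 6.91, 7.00, 7.02, 7.07, 7.08, 7.14, 7.16, 7.18, 7.27, 7.38, 7.39, 7.42, 7.43, 7.46, 7.65, 7.71, 7.76, 7.80, 7.87, 7.97
α = 0.05; lower rank = 40 × 0.025 = 1; upper rank = 40 × 0.975 = 39.
The 1st smallest replicate is 6.05; the 39th is 7.87.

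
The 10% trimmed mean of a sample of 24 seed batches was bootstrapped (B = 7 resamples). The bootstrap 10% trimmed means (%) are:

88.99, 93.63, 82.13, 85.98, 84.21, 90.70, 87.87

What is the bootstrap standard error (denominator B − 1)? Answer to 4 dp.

SE* = 3.9158

Bootstrap SE is the standard deviation of the 7 replicate 10% trimmed means.
Mean of replicates: (88.99 + 93.63 + 82.13 + 85.98 + 84.21 + 90.70 + 87.87) / 7 = 613.51000 / 7 = 87.64429
Sum of squared deviations: (+1.34571)² + (+5.98571)² + (−5.51429)² + (−1.66429)² + (−3.43429)² + (+3.05571)² + (+0.22571)² = 91.99957
Variance = 91.99957 / 6 = 15.33326
SE* = √15.33326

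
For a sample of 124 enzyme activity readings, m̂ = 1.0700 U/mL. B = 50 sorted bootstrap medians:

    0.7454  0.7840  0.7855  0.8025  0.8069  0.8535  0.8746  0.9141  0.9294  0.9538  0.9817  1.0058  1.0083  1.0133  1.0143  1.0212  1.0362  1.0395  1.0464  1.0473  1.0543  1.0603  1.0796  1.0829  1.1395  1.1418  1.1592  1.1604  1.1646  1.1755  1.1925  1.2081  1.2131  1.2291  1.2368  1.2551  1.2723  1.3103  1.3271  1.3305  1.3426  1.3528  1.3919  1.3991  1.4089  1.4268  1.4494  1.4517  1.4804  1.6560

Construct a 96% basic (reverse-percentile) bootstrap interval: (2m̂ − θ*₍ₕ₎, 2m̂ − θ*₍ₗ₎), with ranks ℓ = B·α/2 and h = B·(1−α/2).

Percentile endpoints at ranks 1 and 49: θ*₍1₎ = 0.7454, θ*₍49₎ = 1.4804.
Basic interval reflects these around m̂:
  lower = 2 × 1.0700 − 1.4804 = 0.6596
  upper = 2 × 1.0700 − 0.7454 = 1.3946

(0.6596, 1.3946)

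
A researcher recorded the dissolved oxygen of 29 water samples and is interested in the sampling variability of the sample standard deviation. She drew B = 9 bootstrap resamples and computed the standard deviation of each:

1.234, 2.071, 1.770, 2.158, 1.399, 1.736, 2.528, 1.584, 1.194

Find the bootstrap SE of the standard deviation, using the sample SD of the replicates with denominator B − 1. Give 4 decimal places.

Bootstrap SE is the standard deviation of the 9 replicate standard deviations.
Mean of replicates: (1.234 + 2.071 + 1.770 + 2.158 + 1.399 + 1.736 + 2.528 + 1.584 + 1.194) / 9 = 15.67400 / 9 = 1.74156
Sum of squared deviations: (−0.50756)² + (+0.32944)² + (+0.02844)² + (+0.41644)² + (−0.34256)² + (−0.00556)² + (+0.78644)² + (−0.15756)² + (−0.54756)² = 1.60089
Variance = 1.60089 / 8 = 0.20011
SE* = √0.20011

SE* = 0.4473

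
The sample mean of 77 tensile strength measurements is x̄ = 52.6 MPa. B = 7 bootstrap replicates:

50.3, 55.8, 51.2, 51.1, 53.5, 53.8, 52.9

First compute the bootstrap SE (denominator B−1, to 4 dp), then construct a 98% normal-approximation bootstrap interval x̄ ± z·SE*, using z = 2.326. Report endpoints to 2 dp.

(48.14, 57.06)

Mean of replicates = 52.6571; sum of squared deviations = 22.0571; SE* = √(22.0571/6) = 1.9173
Margin = 2.326 × 1.9173 = 4.460
Interval: 52.6 ± 4.460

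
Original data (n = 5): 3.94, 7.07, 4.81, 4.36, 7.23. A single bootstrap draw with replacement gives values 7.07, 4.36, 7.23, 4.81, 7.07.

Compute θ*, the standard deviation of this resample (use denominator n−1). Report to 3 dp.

Mean = 6.1080; sum of squared deviations = 7.8501
s² = 7.8501 / 4 = 1.9625
s = √1.9625 = 1.401

θ* = 1.401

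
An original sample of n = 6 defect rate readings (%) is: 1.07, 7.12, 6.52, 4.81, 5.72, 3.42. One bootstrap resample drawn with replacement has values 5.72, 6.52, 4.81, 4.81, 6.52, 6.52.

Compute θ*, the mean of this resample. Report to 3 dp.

θ* = 5.817

Mean = (5.72 + 6.52 + 4.81 + 4.81 + 6.52 + 6.52) / 6 = 34.900 / 6 = 5.817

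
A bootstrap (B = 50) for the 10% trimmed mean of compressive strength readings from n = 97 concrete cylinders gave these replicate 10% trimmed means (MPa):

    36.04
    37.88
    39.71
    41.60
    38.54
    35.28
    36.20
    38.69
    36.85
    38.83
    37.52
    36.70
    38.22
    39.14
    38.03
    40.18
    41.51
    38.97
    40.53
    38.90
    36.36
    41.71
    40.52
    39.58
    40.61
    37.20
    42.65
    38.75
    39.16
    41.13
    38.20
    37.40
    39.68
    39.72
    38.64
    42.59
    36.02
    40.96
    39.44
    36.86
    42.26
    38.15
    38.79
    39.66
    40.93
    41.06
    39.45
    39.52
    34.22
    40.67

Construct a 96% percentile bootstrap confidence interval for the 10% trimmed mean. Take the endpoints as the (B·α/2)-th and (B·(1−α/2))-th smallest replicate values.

(34.22, 42.59)

Sorted replicates: 34.22, 35.28, 36.02, 36.04, 36.20, 36.36, 36.70, 36.85, 36.86, 37.20, 37.40, 37.52, 37.88, 38.03, 38.15, 38.20, 38.22, 38.54, 38.64, 38.69, 38.75, 38.79, 38.83, 38.90, 38.97, 39.14, 39.16, 39.44, 39.45, 39.52, 39.58, 39.66, 39.68, 39.71, 39.72, 40.18, 40.52, 40.53, 40.61, 40.67, 40.93, 40.96, 41.06, 41.13, 41.51, 41.60, 41.71, 42.26, 42.59, 42.65
α = 0.04; lower rank = 50 × 0.020 = 1; upper rank = 50 × 0.980 = 49.
The 1st smallest replicate is 34.22; the 49th is 42.59.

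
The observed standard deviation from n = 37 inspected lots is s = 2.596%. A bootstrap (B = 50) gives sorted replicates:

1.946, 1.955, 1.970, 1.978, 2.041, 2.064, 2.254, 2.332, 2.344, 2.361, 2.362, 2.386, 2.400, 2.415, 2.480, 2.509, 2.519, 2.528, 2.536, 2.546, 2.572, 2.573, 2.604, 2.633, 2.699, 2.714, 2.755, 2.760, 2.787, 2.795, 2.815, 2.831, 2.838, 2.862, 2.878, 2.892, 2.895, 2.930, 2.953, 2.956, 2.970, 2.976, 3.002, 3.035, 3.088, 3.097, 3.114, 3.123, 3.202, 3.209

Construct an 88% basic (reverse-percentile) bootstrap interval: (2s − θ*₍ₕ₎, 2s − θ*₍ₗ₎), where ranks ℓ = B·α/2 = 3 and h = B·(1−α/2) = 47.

Percentile endpoints at ranks 3 and 47: θ*₍3₎ = 1.970, θ*₍47₎ = 3.114.
Basic interval reflects these around s:
  lower = 2 × 2.596 − 3.114 = 2.078
  upper = 2 × 2.596 − 1.970 = 3.222

(2.078, 3.222)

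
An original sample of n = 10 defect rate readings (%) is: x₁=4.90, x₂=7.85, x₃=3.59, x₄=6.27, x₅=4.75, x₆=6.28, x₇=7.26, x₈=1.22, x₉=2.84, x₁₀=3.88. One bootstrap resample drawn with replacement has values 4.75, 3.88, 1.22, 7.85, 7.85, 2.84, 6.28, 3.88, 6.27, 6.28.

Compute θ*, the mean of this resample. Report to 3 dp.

θ* = 5.110

Mean = (4.75 + 3.88 + 1.22 + 7.85 + 7.85 + 2.84 + 6.28 + 3.88 + 6.27 + 6.28) / 10 = 51.100 / 10 = 5.110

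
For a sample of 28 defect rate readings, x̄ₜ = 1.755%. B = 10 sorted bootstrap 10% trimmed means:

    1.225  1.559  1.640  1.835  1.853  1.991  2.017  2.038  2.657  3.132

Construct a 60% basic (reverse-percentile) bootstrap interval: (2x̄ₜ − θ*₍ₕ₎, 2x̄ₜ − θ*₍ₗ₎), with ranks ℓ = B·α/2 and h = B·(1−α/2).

(1.472, 1.951)

Percentile endpoints at ranks 2 and 8: θ*₍2₎ = 1.559, θ*₍8₎ = 2.038.
Basic interval reflects these around x̄ₜ:
  lower = 2 × 1.755 − 2.038 = 1.472
  upper = 2 × 1.755 − 1.559 = 1.951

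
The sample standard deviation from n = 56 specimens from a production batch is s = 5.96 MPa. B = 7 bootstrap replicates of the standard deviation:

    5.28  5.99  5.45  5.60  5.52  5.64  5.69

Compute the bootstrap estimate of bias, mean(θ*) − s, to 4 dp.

bias = −0.3643

mean(θ*) = (5.28 + 5.99 + 5.45 + 5.60 + 5.52 + 5.64 + 5.69) / 7 = 5.59571
bias = 5.59571 − 5.96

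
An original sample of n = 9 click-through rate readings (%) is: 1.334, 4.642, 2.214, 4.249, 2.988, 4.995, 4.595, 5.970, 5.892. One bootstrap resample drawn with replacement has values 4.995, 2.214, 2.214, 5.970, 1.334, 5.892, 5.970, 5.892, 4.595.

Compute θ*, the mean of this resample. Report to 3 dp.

Mean = (4.995 + 2.214 + 2.214 + 5.970 + 1.334 + 5.892 + 5.970 + 5.892 + 4.595) / 9 = 39.0760 / 9 = 4.342

θ* = 4.342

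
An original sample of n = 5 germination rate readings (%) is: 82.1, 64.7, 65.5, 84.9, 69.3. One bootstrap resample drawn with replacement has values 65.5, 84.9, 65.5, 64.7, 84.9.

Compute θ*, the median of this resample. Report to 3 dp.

θ* = 65.500

Sorted: 64.7, 65.5, 65.5, 84.9, 84.9
Median = middle value = 65.500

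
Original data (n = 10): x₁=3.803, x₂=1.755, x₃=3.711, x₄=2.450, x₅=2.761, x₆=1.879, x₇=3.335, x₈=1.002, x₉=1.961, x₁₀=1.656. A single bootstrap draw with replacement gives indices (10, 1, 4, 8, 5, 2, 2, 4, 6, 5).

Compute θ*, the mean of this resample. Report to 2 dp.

θ* = 2.23

Resample values: 1.656, 3.803, 2.450, 1.002, 2.761, 1.755, 1.755, 2.450, 1.879, 2.761.
Mean = (1.656 + 3.803 + 2.450 + 1.002 + 2.761 + 1.755 + 1.755 + 2.450 + 1.879 + 2.761) / 10 = 22.2720 / 10 = 2.23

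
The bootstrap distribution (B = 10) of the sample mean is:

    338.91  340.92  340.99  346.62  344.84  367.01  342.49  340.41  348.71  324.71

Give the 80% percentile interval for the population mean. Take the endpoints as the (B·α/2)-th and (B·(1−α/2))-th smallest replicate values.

(324.71, 348.71)

Sorted replicates: 324.71, 338.91, 340.41, 340.92, 340.99, 342.49, 344.84, 346.62, 348.71, 367.01
α = 0.20; lower rank = 10 × 0.100 = 1; upper rank = 10 × 0.900 = 9.
The 1st smallest replicate is 324.71; the 9th is 348.71.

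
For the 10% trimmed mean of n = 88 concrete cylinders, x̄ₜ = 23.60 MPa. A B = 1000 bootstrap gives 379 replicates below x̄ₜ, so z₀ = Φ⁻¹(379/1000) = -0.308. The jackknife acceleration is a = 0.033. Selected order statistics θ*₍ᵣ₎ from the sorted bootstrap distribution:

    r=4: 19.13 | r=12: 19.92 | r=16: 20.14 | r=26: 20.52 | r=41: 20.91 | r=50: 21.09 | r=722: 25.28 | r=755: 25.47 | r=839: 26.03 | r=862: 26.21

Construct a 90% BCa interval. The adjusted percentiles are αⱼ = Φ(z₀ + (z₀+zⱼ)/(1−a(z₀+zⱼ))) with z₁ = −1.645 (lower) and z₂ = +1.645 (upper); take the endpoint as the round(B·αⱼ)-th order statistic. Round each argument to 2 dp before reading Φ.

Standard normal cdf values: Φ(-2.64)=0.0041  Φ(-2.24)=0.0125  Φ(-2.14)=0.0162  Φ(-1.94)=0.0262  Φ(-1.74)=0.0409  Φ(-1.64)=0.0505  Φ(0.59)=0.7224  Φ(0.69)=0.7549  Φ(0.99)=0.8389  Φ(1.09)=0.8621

(20.14, 26.21)

Lower: z₀ + z₁ = -0.308 + (-1.645) = -1.953; 1 − a(z₀+z₁) = 1 − (0.033)(-1.953) = 1.0644; argument = -0.308 + (-1.953)/1.0644 = -2.1428 → -2.14.
α₁ = Φ(-2.14) = 0.0162; rank = round(1000 × 0.0162) = 16; θ*₍16₎ = 20.14.
Upper: z₀ + z₂ = 1.337; 1 − a(z₀+z₂) = 0.9559; argument = 1.0907 → 1.09; α₂ = 0.8621; rank = 862; θ*₍862₎ = 26.21.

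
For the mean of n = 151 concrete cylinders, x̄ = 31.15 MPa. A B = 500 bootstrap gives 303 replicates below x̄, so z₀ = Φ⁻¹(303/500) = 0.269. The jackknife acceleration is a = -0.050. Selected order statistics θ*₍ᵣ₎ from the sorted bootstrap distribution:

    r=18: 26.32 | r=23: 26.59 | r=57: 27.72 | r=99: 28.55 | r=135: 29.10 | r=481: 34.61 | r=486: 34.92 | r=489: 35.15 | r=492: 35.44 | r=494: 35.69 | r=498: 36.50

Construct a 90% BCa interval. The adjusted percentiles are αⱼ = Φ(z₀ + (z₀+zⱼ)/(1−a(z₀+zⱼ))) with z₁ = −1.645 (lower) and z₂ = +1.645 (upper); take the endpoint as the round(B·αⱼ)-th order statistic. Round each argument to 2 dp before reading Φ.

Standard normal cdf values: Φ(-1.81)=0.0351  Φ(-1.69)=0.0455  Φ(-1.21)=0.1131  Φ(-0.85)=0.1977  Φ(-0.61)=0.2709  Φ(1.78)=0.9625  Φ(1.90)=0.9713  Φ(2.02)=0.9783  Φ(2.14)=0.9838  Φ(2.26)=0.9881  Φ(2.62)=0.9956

Lower: z₀ + z₁ = 0.269 + (-1.645) = -1.376; 1 − a(z₀+z₁) = 1 − (-0.050)(-1.376) = 0.9312; argument = 0.269 + (-1.376)/0.9312 = -1.2087 → -1.21.
α₁ = Φ(-1.21) = 0.1131; rank = round(500 × 0.1131) = 57; θ*₍57₎ = 27.72.
Upper: z₀ + z₂ = 1.914; 1 − a(z₀+z₂) = 1.0957; argument = 2.0158 → 2.02; α₂ = 0.9783; rank = 489; θ*₍489₎ = 35.15.

(27.72, 35.15)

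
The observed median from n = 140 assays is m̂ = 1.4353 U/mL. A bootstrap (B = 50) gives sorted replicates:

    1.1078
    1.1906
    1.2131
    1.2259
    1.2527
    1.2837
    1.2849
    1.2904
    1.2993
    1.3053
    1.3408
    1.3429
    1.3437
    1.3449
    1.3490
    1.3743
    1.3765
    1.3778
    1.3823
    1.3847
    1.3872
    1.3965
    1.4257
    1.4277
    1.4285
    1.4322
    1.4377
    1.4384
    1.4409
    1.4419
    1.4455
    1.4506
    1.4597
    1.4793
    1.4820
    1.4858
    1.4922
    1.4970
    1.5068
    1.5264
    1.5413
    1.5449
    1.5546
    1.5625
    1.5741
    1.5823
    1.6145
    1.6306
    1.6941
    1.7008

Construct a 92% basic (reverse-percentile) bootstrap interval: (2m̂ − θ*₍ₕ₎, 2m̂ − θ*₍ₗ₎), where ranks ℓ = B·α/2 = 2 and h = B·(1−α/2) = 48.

Percentile endpoints at ranks 2 and 48: θ*₍2₎ = 1.1906, θ*₍48₎ = 1.6306.
Basic interval reflects these around m̂:
  lower = 2 × 1.4353 − 1.6306 = 1.2400
  upper = 2 × 1.4353 − 1.1906 = 1.6800

(1.2400, 1.6800)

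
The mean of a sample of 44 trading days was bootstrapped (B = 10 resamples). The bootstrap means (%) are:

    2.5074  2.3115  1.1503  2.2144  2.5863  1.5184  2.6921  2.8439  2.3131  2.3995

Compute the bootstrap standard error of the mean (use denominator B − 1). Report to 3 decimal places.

Bootstrap SE is the standard deviation of the 10 replicate means.
Mean of replicates: (2.5074 + 2.3115 + 1.1503 + 2.2144 + 2.5863 + 1.5184 + 2.6921 + 2.8439 + 2.3131 + 2.3995) / 10 = 22.53690 / 10 = 2.25369
Sum of squared deviations: (+0.25371)² + (+0.05781)² + (−1.10339)² + (−0.03929)² + (+0.33261)² + (−0.73529)² + (+0.43841)² + (+0.59021)² + (+0.05941)² + (+0.14581)² = 2.50335
Variance = 2.50335 / 9 = 0.27815
SE* = √0.27815

SE* = 0.527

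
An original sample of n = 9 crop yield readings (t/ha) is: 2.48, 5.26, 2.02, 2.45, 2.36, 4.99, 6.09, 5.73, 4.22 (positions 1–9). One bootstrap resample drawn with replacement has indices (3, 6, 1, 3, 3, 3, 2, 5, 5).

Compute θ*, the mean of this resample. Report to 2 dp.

Resample values: 2.02, 4.99, 2.48, 2.02, 2.02, 2.02, 5.26, 2.36, 2.36.
Mean = (2.02 + 4.99 + 2.48 + 2.02 + 2.02 + 2.02 + 5.26 + 2.36 + 2.36) / 9 = 25.530 / 9 = 2.84

θ* = 2.84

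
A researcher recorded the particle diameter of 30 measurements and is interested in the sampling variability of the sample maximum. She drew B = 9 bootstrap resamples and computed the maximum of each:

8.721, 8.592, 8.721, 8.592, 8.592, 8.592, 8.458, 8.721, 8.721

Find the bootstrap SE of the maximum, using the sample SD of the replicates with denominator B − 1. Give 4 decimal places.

Bootstrap SE is the standard deviation of the 9 replicate maximums.
Mean of replicates: (8.721 + 8.592 + 8.721 + 8.592 + 8.592 + 8.592 + 8.458 + 8.721 + 8.721) / 9 = 77.71000 / 9 = 8.63444
Sum of squared deviations: (+0.08656)² + (−0.04244)² + (+0.08656)² + (−0.04244)² + (−0.04244)² + (−0.04244)² + (−0.17644)² + (+0.08656)² + (+0.08656)² = 0.06831
Variance = 0.06831 / 8 = 0.00854
SE* = √0.00854

SE* = 0.0924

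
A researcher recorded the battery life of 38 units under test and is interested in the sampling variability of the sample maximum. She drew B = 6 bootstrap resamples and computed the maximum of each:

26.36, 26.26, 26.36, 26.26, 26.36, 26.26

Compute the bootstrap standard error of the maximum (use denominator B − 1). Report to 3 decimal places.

SE* = 0.055

Bootstrap SE is the standard deviation of the 6 replicate maximums.
Mean of replicates: (26.36 + 26.26 + 26.36 + 26.26 + 26.36 + 26.26) / 6 = 157.8600 / 6 = 26.3100
Sum of squared deviations: (+0.0500)² + (−0.0500)² + (+0.0500)² + (−0.0500)² + (+0.0500)² + (−0.0500)² = 0.0150
Variance = 0.0150 / 5 = 0.0030
SE* = √0.0030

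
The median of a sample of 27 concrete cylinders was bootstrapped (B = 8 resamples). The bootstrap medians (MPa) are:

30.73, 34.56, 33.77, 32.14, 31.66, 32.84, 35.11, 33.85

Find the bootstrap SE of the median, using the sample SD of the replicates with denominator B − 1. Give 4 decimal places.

SE* = 1.5052

Bootstrap SE is the standard deviation of the 8 replicate medians.
Mean of replicates: (30.73 + 34.56 + 33.77 + 32.14 + 31.66 + 32.84 + 35.11 + 33.85) / 8 = 264.66000 / 8 = 33.08250
Sum of squared deviations: (−2.35250)² + (+1.47750)² + (+0.68750)² + (−0.94250)² + (−1.42250)² + (−0.24250)² + (+2.02750)² + (+0.76750)² = 15.86035
Variance = 15.86035 / 7 = 2.26576
SE* = √2.26576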